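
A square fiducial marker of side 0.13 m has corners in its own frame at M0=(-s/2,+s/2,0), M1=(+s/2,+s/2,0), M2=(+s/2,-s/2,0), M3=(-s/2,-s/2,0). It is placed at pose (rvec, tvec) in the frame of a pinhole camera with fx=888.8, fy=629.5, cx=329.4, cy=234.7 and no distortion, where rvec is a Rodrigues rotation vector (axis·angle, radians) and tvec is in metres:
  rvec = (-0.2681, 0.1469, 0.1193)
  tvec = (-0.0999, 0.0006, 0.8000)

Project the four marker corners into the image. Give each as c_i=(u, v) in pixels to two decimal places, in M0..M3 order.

c0=(136.12, 279.49) c1=(277.73, 291.03) c2=(299.45, 191.53) c3=(162.96, 182.96)

Intrinsics K: fx=888.8, fy=629.5, cx=329.4, cy=234.7
Marker side s = 0.13 m; corners in marker frame (Z=0):
  M0 = (-0.0650, +0.0650, 0)
  M1 = (+0.0650, +0.0650, 0)
  M2 = (+0.0650, -0.0650, 0)
  M3 = (-0.0650, -0.0650, 0)
rvec = (-0.2681, 0.1469, 0.1193), |rvec| = θ = 0.32816 rad = 18.802°
Rodrigues: sinθ=0.32230, 1−cosθ=0.05336; R = I + sinθ·[k]× + (1−cosθ)·[k]×²:
    [+0.98225 -0.13669 +0.12843]
    [+0.09765 +0.95733 +0.27200]
    [-0.16013 -0.25463 +0.95369]
t = (-0.0999, 0.0006, 0.8000) m
M0: Pc = R·M0+t = (-0.17263, +0.05648, +0.79386); u = 888.8·(-0.17263)/0.79386 + 329.4 = 136.1228, v = 629.5·(+0.05648)/0.79386 + 234.7 = 279.4857
M1: Pc = R·M1+t = (-0.04494, +0.06917, +0.77304); u = 888.8·(-0.04494)/0.77304 + 329.4 = 277.7327, v = 629.5·(+0.06917)/0.77304 + 234.7 = 291.0295
M2: Pc = R·M2+t = (-0.02717, -0.05528, +0.80614); u = 888.8·(-0.02717)/0.80614 + 329.4 = 299.4454, v = 629.5·(-0.05528)/0.80614 + 234.7 = 191.5339
M3: Pc = R·M3+t = (-0.15486, -0.06797, +0.82696); u = 888.8·(-0.15486)/0.82696 + 329.4 = 162.9574, v = 629.5·(-0.06797)/0.82696 + 234.7 = 182.9567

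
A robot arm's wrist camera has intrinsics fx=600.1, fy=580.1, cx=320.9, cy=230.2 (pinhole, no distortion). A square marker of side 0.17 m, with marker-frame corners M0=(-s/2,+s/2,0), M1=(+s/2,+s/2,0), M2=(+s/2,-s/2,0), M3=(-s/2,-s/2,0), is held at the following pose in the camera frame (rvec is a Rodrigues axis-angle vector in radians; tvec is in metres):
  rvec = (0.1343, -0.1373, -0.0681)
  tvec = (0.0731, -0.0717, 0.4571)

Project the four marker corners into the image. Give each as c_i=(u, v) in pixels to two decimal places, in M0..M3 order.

c0=(313.11, 254.12) c1=(523.51, 237.22) c2=(520.86, 24.03) c3=(298.96, 30.84)

Intrinsics K: fx=600.1, fy=580.1, cx=320.9, cy=230.2
Marker side s = 0.17 m; corners in marker frame (Z=0):
  M0 = (-0.0850, +0.0850, 0)
  M1 = (+0.0850, +0.0850, 0)
  M2 = (+0.0850, -0.0850, 0)
  M3 = (-0.0850, -0.0850, 0)
rvec = (0.1343, -0.1373, -0.0681), |rvec| = θ = 0.20378 rad = 11.676°
Rodrigues: sinθ=0.20237, 1−cosθ=0.02069; R = I + sinθ·[k]× + (1−cosθ)·[k]×²:
    [+0.98830 +0.05844 -0.14091]
    [-0.07682 +0.98870 -0.12871]
    [+0.13179 +0.13803 +0.98162]
t = (0.0731, -0.0717, 0.4571) m
M0: Pc = R·M0+t = (-0.00594, +0.01887, +0.45763); u = 600.1·(-0.00594)/0.45763 + 320.9 = 313.1139, v = 580.1·(+0.01887)/0.45763 + 230.2 = 254.1189
M1: Pc = R·M1+t = (+0.16207, +0.00581, +0.48004); u = 600.1·(+0.16207)/0.48004 + 320.9 = 523.5098, v = 580.1·(+0.00581)/0.48004 + 230.2 = 237.2213
M2: Pc = R·M2+t = (+0.15214, -0.16227, +0.45657); u = 600.1·(+0.15214)/0.45657 + 320.9 = 520.8645, v = 580.1·(-0.16227)/0.45657 + 230.2 = 24.0271
M3: Pc = R·M3+t = (-0.01587, -0.14921, +0.43416); u = 600.1·(-0.01587)/0.43416 + 320.9 = 298.9608, v = 580.1·(-0.14921)/0.43416 + 230.2 = 30.8360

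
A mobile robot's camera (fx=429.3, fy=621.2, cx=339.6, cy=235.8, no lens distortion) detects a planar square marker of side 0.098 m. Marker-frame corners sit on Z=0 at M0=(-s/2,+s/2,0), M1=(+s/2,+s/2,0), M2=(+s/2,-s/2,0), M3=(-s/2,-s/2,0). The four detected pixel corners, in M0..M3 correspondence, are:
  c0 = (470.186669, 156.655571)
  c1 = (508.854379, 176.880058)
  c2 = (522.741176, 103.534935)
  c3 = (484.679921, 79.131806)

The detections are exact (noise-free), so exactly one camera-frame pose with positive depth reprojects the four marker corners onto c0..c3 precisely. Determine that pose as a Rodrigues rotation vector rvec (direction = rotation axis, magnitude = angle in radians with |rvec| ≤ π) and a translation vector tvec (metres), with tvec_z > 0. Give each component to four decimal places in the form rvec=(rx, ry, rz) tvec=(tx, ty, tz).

rvec=(0.0904, -0.4425, 0.2434) tvec=(0.2883, -0.1345, 0.7857)

Intrinsics K: fx=429.3, fy=621.2, cx=339.6, cy=235.8
Marker side s = 0.098 m; corners in marker frame (Z=0):
  M0 = (-0.0490, +0.0490, 0)
  M1 = (+0.0490, +0.0490, 0)
  M2 = (+0.0490, -0.0490, 0)
  M3 = (-0.0490, -0.0490, 0)
Detected image corners:
  c0 = (470.186669, 156.655571) px
  c1 = (508.854379, 176.880058) px
  c2 = (522.741176, 103.534935) px
  c3 = (484.679921, 79.131806) px
Planar DLT: solve 8×8 A·h = b for H (H[2,2]=1):
  H  [+665.86696 -123.32982 +497.11989]
  H  [+298.94896 +774.71852 +129.43222]
  H  [+0.55251 +0.04306 +1.00000]
B = K⁻¹H; ‖b₁‖=1.272774, ‖b₂‖=1.272774; λ = 2/(‖b₁‖+‖b₂‖) = 0.785685, sign → tz>0 ⇒ λ=+0.785685
r₁ = λ·B[:,0] = (+0.87524,+0.21333,+0.43410); r₂ = λ·B[:,1] = (-0.25247,+0.96701,+0.03383)
r₃ = r₁×r₂ = (-0.41256,-0.13921,+0.90023); SVD([r₁ r₂ r₃]) → R = UVᵀ:
  R  [+0.87524 -0.25247 -0.41256]
  R  [+0.21333 +0.96701 -0.13921]
  R  [+0.43410 +0.03383 +0.90023]
t = (+0.28829, -0.13453, +0.78569) m
tr R = 2.742483; θ = arccos((tr R − 1)/2) = 0.513070 rad = 29.397°
axis k = ((R−Rᵀ)₃₂, (R−Rᵀ)₁₃, (R−Rᵀ)₂₁) / (2 sinθ) = (+0.176260, -0.862440, +0.474479)
rvec = θ·k = (+0.090434, -0.442492, +0.243441)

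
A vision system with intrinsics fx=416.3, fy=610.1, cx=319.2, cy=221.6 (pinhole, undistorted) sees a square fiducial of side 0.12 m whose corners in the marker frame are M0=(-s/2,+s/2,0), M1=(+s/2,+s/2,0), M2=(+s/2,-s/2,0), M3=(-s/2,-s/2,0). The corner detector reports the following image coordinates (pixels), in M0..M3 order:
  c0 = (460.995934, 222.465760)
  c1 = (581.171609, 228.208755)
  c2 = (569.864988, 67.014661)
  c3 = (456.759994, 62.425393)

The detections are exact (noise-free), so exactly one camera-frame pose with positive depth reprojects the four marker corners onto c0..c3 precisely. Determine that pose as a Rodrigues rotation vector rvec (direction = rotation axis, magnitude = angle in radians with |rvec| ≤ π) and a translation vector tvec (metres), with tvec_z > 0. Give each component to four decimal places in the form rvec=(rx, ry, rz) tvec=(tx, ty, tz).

Intrinsics K: fx=416.3, fy=610.1, cx=319.2, cy=221.6
Marker side s = 0.12 m; corners in marker frame (Z=0):
  M0 = (-0.0600, +0.0600, 0)
  M1 = (+0.0600, +0.0600, 0)
  M2 = (+0.0600, -0.0600, 0)
  M3 = (-0.0600, -0.0600, 0)
Detected image corners:
  c0 = (460.995934, 222.465760) px
  c1 = (581.171609, 228.208755) px
  c2 = (569.864988, 67.014661) px
  c3 = (456.759994, 62.425393) px
Planar DLT: solve 8×8 A·h = b for H (H[2,2]=1):
  H  [+948.51108 -195.07976 +516.92811]
  H  [+36.56782 +1265.62356 +142.60176]
  H  [-0.04370 -0.50225 +1.00000]
B = K⁻¹H; ‖b₁‖=2.313598, ‖b₂‖=2.313598; λ = 2/(‖b₁‖+‖b₂‖) = 0.432227, sign → tz>0 ⇒ λ=+0.432227
r₁ = λ·B[:,0] = (+0.99928,+0.03277,-0.01889); r₂ = λ·B[:,1] = (-0.03609,+0.97548,-0.21709)
r₃ = r₁×r₂ = (+0.01131,+0.21761,+0.97597); SVD([r₁ r₂ r₃]) → R = UVᵀ:
  R  [+0.99928 -0.03609 +0.01131]
  R  [+0.03277 +0.97548 +0.21761]
  R  [-0.01889 -0.21709 +0.97597]
t = (+0.20529, -0.05597, +0.43223) m
tr R = 2.950739; θ = arccos((tr R − 1)/2) = 0.222406 rad = 12.743°
axis k = ((R−Rᵀ)₃₂, (R−Rᵀ)₁₃, (R−Rᵀ)₂₁) / (2 sinθ) = (-0.985367, +0.068466, +0.156088)
rvec = θ·k = (-0.219152, +0.015227, +0.034715)

rvec=(-0.2192, 0.0152, 0.0347) tvec=(0.2053, -0.0560, 0.4322)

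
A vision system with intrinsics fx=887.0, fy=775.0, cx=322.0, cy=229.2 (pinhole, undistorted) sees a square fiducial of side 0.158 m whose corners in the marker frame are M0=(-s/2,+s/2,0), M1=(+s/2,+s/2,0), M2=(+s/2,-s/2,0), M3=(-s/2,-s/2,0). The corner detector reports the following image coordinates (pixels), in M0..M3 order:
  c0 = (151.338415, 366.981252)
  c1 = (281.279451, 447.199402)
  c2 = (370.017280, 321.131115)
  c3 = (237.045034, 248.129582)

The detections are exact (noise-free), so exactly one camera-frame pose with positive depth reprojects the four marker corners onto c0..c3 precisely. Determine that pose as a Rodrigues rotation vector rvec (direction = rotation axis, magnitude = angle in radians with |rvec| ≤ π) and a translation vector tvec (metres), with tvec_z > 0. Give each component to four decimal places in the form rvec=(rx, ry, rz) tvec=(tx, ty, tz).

rvec=(-0.1390, 0.2607, 0.5453) tvec=(-0.0614, 0.1275, 0.8565)

Intrinsics K: fx=887.0, fy=775.0, cx=322.0, cy=229.2
Marker side s = 0.158 m; corners in marker frame (Z=0):
  M0 = (-0.0790, +0.0790, 0)
  M1 = (+0.0790, +0.0790, 0)
  M2 = (+0.0790, -0.0790, 0)
  M3 = (-0.0790, -0.0790, 0)
Detected image corners:
  c0 = (151.338415, 366.981252) px
  c1 = (281.279451, 447.199402) px
  c2 = (370.017280, 321.131115) px
  c3 = (237.045034, 248.129582) px
Planar DLT: solve 8×8 A·h = b for H (H[2,2]=1):
  H  [+746.78092 -570.43996 +258.46362]
  H  [+371.26920 +749.65584 +344.52044]
  H  [-0.32809 -0.07175 +1.00000]
B = K⁻¹H; ‖b₁‖=1.167512, ‖b₂‖=1.167512; λ = 2/(‖b₁‖+‖b₂‖) = 0.856523, sign → tz>0 ⇒ λ=+0.856523
r₁ = λ·B[:,0] = (+0.82314,+0.49343,-0.28102); r₂ = λ·B[:,1] = (-0.52853,+0.84669,-0.06146)
r₃ = r₁×r₂ = (+0.20761,+0.19911,+0.95773); SVD([r₁ r₂ r₃]) → R = UVᵀ:
  R  [+0.82314 -0.52853 +0.20761]
  R  [+0.49343 +0.84669 +0.19911]
  R  [-0.28102 -0.06146 +0.95773]
t = (-0.06135, +0.12745, +0.85652) m
tr R = 2.627557; θ = arccos((tr R − 1)/2) = 0.620172 rad = 35.533°
axis k = ((R−Rᵀ)₃₂, (R−Rᵀ)₁₃, (R−Rᵀ)₂₁) / (2 sinθ) = (-0.224173, +0.420379, +0.879220)
rvec = θ·k = (-0.139026, +0.260707, +0.545268)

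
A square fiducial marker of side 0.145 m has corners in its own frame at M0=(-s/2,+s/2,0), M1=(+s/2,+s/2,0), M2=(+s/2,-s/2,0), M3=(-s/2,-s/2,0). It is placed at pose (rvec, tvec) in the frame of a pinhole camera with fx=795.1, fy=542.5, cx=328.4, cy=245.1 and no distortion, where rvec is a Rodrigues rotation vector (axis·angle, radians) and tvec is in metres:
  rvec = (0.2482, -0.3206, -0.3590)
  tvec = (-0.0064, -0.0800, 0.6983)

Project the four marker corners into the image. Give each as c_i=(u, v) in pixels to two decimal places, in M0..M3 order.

Intrinsics K: fx=795.1, fy=542.5, cx=328.4, cy=245.1
Marker side s = 0.145 m; corners in marker frame (Z=0):
  M0 = (-0.0725, +0.0725, 0)
  M1 = (+0.0725, +0.0725, 0)
  M2 = (+0.0725, -0.0725, 0)
  M3 = (-0.0725, -0.0725, 0)
rvec = (0.2482, -0.3206, -0.3590), |rvec| = θ = 0.54154 rad = 31.028°
Rodrigues: sinθ=0.51546, 1−cosθ=0.14309; R = I + sinθ·[k]× + (1−cosθ)·[k]×²:
    [+0.88697 +0.30288 -0.34863]
    [-0.38053 +0.90706 -0.18009]
    [+0.26168 +0.29240 +0.91980]
t = (-0.0064, -0.0800, 0.6983) m
M0: Pc = R·M0+t = (-0.04875, +0.01335, +0.70053); u = 795.1·(-0.04875)/0.70053 + 328.4 = 273.0729, v = 542.5·(+0.01335)/0.70053 + 245.1 = 255.4389
M1: Pc = R·M1+t = (+0.07986, -0.04183, +0.73847); u = 795.1·(+0.07986)/0.73847 + 328.4 = 414.3888, v = 542.5·(-0.04183)/0.73847 + 245.1 = 214.3732
M2: Pc = R·M2+t = (+0.03595, -0.17335, +0.69607); u = 795.1·(+0.03595)/0.69607 + 328.4 = 369.4601, v = 542.5·(-0.17335)/0.69607 + 245.1 = 109.9954
M3: Pc = R·M3+t = (-0.09266, -0.11817, +0.65813); u = 795.1·(-0.09266)/0.65813 + 328.4 = 216.4500, v = 542.5·(-0.11817)/0.65813 + 245.1 = 147.6888

c0=(273.07, 255.44) c1=(414.39, 214.37) c2=(369.46, 110.00) c3=(216.45, 147.69)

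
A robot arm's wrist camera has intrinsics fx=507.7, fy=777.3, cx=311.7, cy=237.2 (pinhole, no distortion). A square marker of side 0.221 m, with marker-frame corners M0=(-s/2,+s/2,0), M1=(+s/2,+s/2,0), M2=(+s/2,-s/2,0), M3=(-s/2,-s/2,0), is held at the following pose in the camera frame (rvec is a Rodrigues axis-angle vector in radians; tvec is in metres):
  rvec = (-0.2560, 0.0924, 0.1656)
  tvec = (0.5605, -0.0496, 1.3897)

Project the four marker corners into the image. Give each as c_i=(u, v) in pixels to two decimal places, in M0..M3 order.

Intrinsics K: fx=507.7, fy=777.3, cx=311.7, cy=237.2
Marker side s = 0.221 m; corners in marker frame (Z=0):
  M0 = (-0.1105, +0.1105, 0)
  M1 = (+0.1105, +0.1105, 0)
  M2 = (+0.1105, -0.1105, 0)
  M3 = (-0.1105, -0.1105, 0)
rvec = (-0.2560, 0.0924, 0.1656), |rvec| = θ = 0.31859 rad = 18.254°
Rodrigues: sinθ=0.31322, 1−cosθ=0.05032; R = I + sinθ·[k]× + (1−cosθ)·[k]×²:
    [+0.98217 -0.17454 +0.06983]
    [+0.15109 +0.95391 +0.25928]
    [-0.11186 -0.24411 +0.96328]
t = (0.5605, -0.0496, 1.3897) m
M0: Pc = R·M0+t = (+0.43268, +0.03911, +1.37509); u = 507.7·(+0.43268)/1.37509 + 311.7 = 471.4523, v = 777.3·(+0.03911)/1.37509 + 237.2 = 259.3092
M1: Pc = R·M1+t = (+0.64974, +0.07250, +1.35037); u = 507.7·(+0.64974)/1.35037 + 311.7 = 555.9854, v = 777.3·(+0.07250)/1.35037 + 237.2 = 278.9339
M2: Pc = R·M2+t = (+0.68832, -0.13831, +1.40431); u = 507.7·(+0.68832)/1.40431 + 311.7 = 560.5465, v = 777.3·(-0.13831)/1.40431 + 237.2 = 160.6428
M3: Pc = R·M3+t = (+0.47126, -0.17170, +1.42903); u = 507.7·(+0.47126)/1.42903 + 311.7 = 479.1257, v = 777.3·(-0.17170)/1.42903 + 237.2 = 143.8054

c0=(471.45, 259.31) c1=(555.99, 278.93) c2=(560.55, 160.64) c3=(479.13, 143.81)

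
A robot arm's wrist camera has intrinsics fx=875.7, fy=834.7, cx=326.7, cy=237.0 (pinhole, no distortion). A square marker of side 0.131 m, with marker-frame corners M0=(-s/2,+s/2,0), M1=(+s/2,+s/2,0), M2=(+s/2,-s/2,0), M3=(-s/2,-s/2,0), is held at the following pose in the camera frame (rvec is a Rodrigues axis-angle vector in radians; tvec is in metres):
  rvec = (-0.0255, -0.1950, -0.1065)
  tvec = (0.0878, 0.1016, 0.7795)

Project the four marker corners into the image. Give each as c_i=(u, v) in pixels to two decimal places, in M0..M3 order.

c0=(362.14, 426.08) c1=(502.41, 405.73) c2=(486.34, 268.29) c3=(345.90, 284.02)

Intrinsics K: fx=875.7, fy=834.7, cx=326.7, cy=237.0
Marker side s = 0.131 m; corners in marker frame (Z=0):
  M0 = (-0.0655, +0.0655, 0)
  M1 = (+0.0655, +0.0655, 0)
  M2 = (+0.0655, -0.0655, 0)
  M3 = (-0.0655, -0.0655, 0)
rvec = (-0.0255, -0.1950, -0.1065), |rvec| = θ = 0.22365 rad = 12.814°
Rodrigues: sinθ=0.22179, 1−cosθ=0.02490; R = I + sinθ·[k]× + (1−cosθ)·[k]×²:
    [+0.97542 +0.10809 -0.19203]
    [-0.10314 +0.99403 +0.03563]
    [+0.19473 -0.01495 +0.98074]
t = (0.0878, 0.1016, 0.7795) m
M0: Pc = R·M0+t = (+0.03099, +0.17346, +0.76577); u = 875.7·(+0.03099)/0.76577 + 326.7 = 362.1389, v = 834.7·(+0.17346)/0.76577 + 237.0 = 426.0796
M1: Pc = R·M1+t = (+0.15877, +0.15995, +0.79128); u = 875.7·(+0.15877)/0.79128 + 326.7 = 502.4096, v = 834.7·(+0.15995)/0.79128 + 237.0 = 405.7313
M2: Pc = R·M2+t = (+0.14461, +0.02974, +0.79323); u = 875.7·(+0.14461)/0.79323 + 326.7 = 486.3440, v = 834.7·(+0.02974)/0.79323 + 237.0 = 268.2900
M3: Pc = R·M3+t = (+0.01683, +0.04325, +0.76772); u = 875.7·(+0.01683)/0.76772 + 326.7 = 345.8972, v = 834.7·(+0.04325)/0.76772 + 237.0 = 284.0195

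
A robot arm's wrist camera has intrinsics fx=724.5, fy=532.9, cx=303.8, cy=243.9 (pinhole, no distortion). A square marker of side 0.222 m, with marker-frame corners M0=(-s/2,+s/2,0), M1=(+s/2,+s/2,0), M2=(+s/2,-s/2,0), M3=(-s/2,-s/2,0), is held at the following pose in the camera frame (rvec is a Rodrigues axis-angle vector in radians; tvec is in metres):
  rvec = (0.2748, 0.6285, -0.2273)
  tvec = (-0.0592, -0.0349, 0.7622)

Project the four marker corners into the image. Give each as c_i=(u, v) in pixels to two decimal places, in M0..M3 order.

c0=(206.42, 296.12) c1=(364.91, 285.19) c2=(299.29, 123.01) c3=(143.74, 161.41)

Intrinsics K: fx=724.5, fy=532.9, cx=303.8, cy=243.9
Marker side s = 0.222 m; corners in marker frame (Z=0):
  M0 = (-0.1110, +0.1110, 0)
  M1 = (+0.1110, +0.1110, 0)
  M2 = (+0.1110, -0.1110, 0)
  M3 = (-0.1110, -0.1110, 0)
rvec = (0.2748, 0.6285, -0.2273), |rvec| = θ = 0.72263 rad = 41.404°
Rodrigues: sinθ=0.66136, 1−cosθ=0.24993; R = I + sinθ·[k]× + (1−cosθ)·[k]×²:
    [+0.78621 +0.29069 +0.54532]
    [-0.12536 +0.93913 -0.31987]
    [-0.60511 +0.18313 +0.77480]
t = (-0.0592, -0.0349, 0.7622) m
M0: Pc = R·M0+t = (-0.11420, +0.08326, +0.84969); u = 724.5·(-0.11420)/0.84969 + 303.8 = 206.4237, v = 532.9·(+0.08326)/0.84969 + 243.9 = 296.1172
M1: Pc = R·M1+t = (+0.06034, +0.05543, +0.71536); u = 724.5·(+0.06034)/0.71536 + 303.8 = 364.9071, v = 532.9·(+0.05543)/0.71536 + 243.9 = 285.1904
M2: Pc = R·M2+t = (-0.00420, -0.15306, +0.67471); u = 724.5·(-0.00420)/0.67471 + 303.8 = 299.2932, v = 532.9·(-0.15306)/0.67471 + 243.9 = 123.0103
M3: Pc = R·M3+t = (-0.17874, -0.12523, +0.80904); u = 724.5·(-0.17874)/0.80904 + 303.8 = 143.7406, v = 532.9·(-0.12523)/0.80904 + 243.9 = 161.4147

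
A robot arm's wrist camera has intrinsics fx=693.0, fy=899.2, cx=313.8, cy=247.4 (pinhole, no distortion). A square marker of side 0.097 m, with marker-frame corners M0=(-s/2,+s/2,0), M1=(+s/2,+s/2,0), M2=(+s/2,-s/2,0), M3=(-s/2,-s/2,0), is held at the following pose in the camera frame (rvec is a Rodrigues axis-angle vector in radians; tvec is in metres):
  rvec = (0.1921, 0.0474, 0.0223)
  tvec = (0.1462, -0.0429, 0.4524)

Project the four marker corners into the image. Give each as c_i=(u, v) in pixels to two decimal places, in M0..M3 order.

c0=(458.58, 253.99) c1=(606.05, 259.12) c2=(621.04, 65.49) c3=(467.28, 62.05)

Intrinsics K: fx=693.0, fy=899.2, cx=313.8, cy=247.4
Marker side s = 0.097 m; corners in marker frame (Z=0):
  M0 = (-0.0485, +0.0485, 0)
  M1 = (+0.0485, +0.0485, 0)
  M2 = (+0.0485, -0.0485, 0)
  M3 = (-0.0485, -0.0485, 0)
rvec = (0.1921, 0.0474, 0.0223), |rvec| = θ = 0.19911 rad = 11.408°
Rodrigues: sinθ=0.19780, 1−cosθ=0.01976; R = I + sinθ·[k]× + (1−cosθ)·[k]×²:
    [+0.99863 -0.01762 +0.04922]
    [+0.02669 +0.98136 -0.19031]
    [-0.04495 +0.19136 +0.98049]
t = (0.1462, -0.0429, 0.4524) m
M0: Pc = R·M0+t = (+0.09691, +0.00340, +0.46386); u = 693.0·(+0.09691)/0.46386 + 313.8 = 458.5847, v = 899.2·(+0.00340)/0.46386 + 247.4 = 253.9939
M1: Pc = R·M1+t = (+0.19378, +0.00599, +0.45950); u = 693.0·(+0.19378)/0.45950 + 313.8 = 606.0500, v = 899.2·(+0.00599)/0.45950 + 247.4 = 259.1229
M2: Pc = R·M2+t = (+0.19549, -0.08920, +0.44094); u = 693.0·(+0.19549)/0.44094 + 313.8 = 621.0381, v = 899.2·(-0.08920)/0.44094 + 247.4 = 65.4926
M3: Pc = R·M3+t = (+0.09862, -0.09179, +0.44530); u = 693.0·(+0.09862)/0.44530 + 313.8 = 467.2791, v = 899.2·(-0.09179)/0.44530 + 247.4 = 62.0459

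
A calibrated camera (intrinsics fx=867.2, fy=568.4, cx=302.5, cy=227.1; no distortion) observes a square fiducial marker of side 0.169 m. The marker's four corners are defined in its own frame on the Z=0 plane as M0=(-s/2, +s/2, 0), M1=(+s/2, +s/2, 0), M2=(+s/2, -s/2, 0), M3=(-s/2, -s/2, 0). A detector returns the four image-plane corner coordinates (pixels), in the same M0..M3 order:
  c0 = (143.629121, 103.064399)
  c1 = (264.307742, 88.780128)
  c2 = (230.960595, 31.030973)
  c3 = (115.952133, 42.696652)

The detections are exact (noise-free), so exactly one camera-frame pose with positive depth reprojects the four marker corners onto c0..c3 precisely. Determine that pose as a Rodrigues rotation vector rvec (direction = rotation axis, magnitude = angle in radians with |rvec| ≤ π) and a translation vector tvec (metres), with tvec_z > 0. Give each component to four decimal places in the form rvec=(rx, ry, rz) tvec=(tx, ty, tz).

Intrinsics K: fx=867.2, fy=568.4, cx=302.5, cy=227.1
Marker side s = 0.169 m; corners in marker frame (Z=0):
  M0 = (-0.0845, +0.0845, 0)
  M1 = (+0.0845, +0.0845, 0)
  M2 = (+0.0845, -0.0845, 0)
  M3 = (-0.0845, -0.0845, 0)
Detected image corners:
  c0 = (143.629121, 103.064399) px
  c1 = (264.307742, 88.780128) px
  c2 = (230.960595, 31.030973) px
  c3 = (115.952133, 42.696652) px
Planar DLT: solve 8×8 A·h = b for H (H[2,2]=1):
  H  [+732.50341 +117.84689 +189.22356]
  H  [-64.00453 +327.18178 +65.45684]
  H  [+0.18906 -0.33366 +1.00000]
B = K⁻¹H; ‖b₁‖=0.823139, ‖b₂‖=0.823139; λ = 2/(‖b₁‖+‖b₂‖) = 1.214861, sign → tz>0 ⇒ λ=+1.214861
r₁ = λ·B[:,0] = (+0.94605,-0.22857,+0.22968); r₂ = λ·B[:,1] = (+0.30649,+0.86125,-0.40535)
r₃ = r₁×r₂ = (-0.10516,+0.45388,+0.88484); SVD([r₁ r₂ r₃]) → R = UVᵀ:
  R  [+0.94605 +0.30649 -0.10516]
  R  [-0.22857 +0.86125 +0.45388]
  R  [+0.22968 -0.40535 +0.88484]
t = (-0.15869, -0.34549, +1.21486) m
tr R = 2.692138; θ = arccos((tr R − 1)/2) = 0.562229 rad = 32.213°
axis k = ((R−Rᵀ)₃₂, (R−Rᵀ)₁₃, (R−Rᵀ)₂₁) / (2 sinθ) = (-0.805918, -0.314064, -0.501857)
rvec = θ·k = (-0.453110, -0.176576, -0.282158)

rvec=(-0.4531, -0.1766, -0.2822) tvec=(-0.1587, -0.3455, 1.2149)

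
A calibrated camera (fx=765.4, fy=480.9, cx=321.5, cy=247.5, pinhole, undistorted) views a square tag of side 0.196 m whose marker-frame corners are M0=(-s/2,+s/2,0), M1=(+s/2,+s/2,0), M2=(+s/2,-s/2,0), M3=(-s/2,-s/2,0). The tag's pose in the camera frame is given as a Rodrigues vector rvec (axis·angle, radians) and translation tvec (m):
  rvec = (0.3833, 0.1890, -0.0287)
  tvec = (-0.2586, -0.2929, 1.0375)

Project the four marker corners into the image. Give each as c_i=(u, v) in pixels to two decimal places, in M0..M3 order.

c0=(77.19, 158.20) c1=(208.24, 155.77) c2=(190.21, 60.10) c3=(50.52, 66.17)

Intrinsics K: fx=765.4, fy=480.9, cx=321.5, cy=247.5
Marker side s = 0.196 m; corners in marker frame (Z=0):
  M0 = (-0.0980, +0.0980, 0)
  M1 = (+0.0980, +0.0980, 0)
  M2 = (+0.0980, -0.0980, 0)
  M3 = (-0.0980, -0.0980, 0)
rvec = (0.3833, 0.1890, -0.0287), |rvec| = θ = 0.42833 rad = 24.541°
Rodrigues: sinθ=0.41535, 1−cosθ=0.09034; R = I + sinθ·[k]× + (1−cosθ)·[k]×²:
    [+0.98201 +0.06350 +0.17786]
    [+0.00784 +0.92725 -0.37436]
    [-0.18869 +0.36902 +0.91007]
t = (-0.2586, -0.2929, 1.0375) m
M0: Pc = R·M0+t = (-0.34861, -0.20280, +1.09216); u = 765.4·(-0.34861)/1.09216 + 321.5 = 77.1861, v = 480.9·(-0.20280)/1.09216 + 247.5 = 158.2037
M1: Pc = R·M1+t = (-0.15614, -0.20126, +1.05517); u = 765.4·(-0.15614)/1.05517 + 321.5 = 208.2390, v = 480.9·(-0.20126)/1.05517 + 247.5 = 155.7743
M2: Pc = R·M2+t = (-0.16859, -0.38300, +0.98284); u = 765.4·(-0.16859)/0.98284 + 321.5 = 190.2115, v = 480.9·(-0.38300)/0.98284 + 247.5 = 60.0993
M3: Pc = R·M3+t = (-0.36106, -0.38454, +1.01983); u = 765.4·(-0.36106)/1.01983 + 321.5 = 50.5180, v = 480.9·(-0.38454)/1.01983 + 247.5 = 66.1706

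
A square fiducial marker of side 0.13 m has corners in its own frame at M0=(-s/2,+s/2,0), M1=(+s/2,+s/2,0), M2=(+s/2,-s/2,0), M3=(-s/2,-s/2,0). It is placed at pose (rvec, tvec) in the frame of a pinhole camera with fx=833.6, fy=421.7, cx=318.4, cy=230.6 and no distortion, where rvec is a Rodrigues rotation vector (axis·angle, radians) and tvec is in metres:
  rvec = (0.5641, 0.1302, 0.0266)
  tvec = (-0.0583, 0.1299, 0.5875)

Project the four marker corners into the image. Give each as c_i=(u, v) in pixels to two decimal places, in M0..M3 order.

Intrinsics K: fx=833.6, fy=421.7, cx=318.4, cy=230.6
Marker side s = 0.13 m; corners in marker frame (Z=0):
  M0 = (-0.0650, +0.0650, 0)
  M1 = (+0.0650, +0.0650, 0)
  M2 = (+0.0650, -0.0650, 0)
  M3 = (-0.0650, -0.0650, 0)
rvec = (0.5641, 0.1302, 0.0266), |rvec| = θ = 0.57954 rad = 33.205°
Rodrigues: sinθ=0.54764, 1−cosθ=0.16329; R = I + sinθ·[k]× + (1−cosθ)·[k]×²:
    [+0.99141 +0.01057 +0.13033]
    [+0.06084 +0.84496 -0.53137]
    [-0.11574 +0.53473 +0.83706]
t = (-0.0583, 0.1299, 0.5875) m
M0: Pc = R·M0+t = (-0.12205, +0.18087, +0.62978); u = 833.6·(-0.12205)/0.62978 + 318.4 = 156.8439, v = 421.7·(+0.18087)/0.62978 + 230.6 = 351.7085
M1: Pc = R·M1+t = (+0.00683, +0.18878, +0.61473); u = 833.6·(+0.00683)/0.61473 + 318.4 = 327.6604, v = 421.7·(+0.18878)/0.61473 + 230.6 = 360.0985
M2: Pc = R·M2+t = (+0.00545, +0.07893, +0.54522); u = 833.6·(+0.00545)/0.54522 + 318.4 = 326.7401, v = 421.7·(+0.07893)/0.54522 + 230.6 = 291.6505
M3: Pc = R·M3+t = (-0.12343, +0.07102, +0.56027); u = 833.6·(-0.12343)/0.56027 + 318.4 = 134.7541, v = 421.7·(+0.07102)/0.56027 + 230.6 = 284.0576

c0=(156.84, 351.71) c1=(327.66, 360.10) c2=(326.74, 291.65) c3=(134.75, 284.06)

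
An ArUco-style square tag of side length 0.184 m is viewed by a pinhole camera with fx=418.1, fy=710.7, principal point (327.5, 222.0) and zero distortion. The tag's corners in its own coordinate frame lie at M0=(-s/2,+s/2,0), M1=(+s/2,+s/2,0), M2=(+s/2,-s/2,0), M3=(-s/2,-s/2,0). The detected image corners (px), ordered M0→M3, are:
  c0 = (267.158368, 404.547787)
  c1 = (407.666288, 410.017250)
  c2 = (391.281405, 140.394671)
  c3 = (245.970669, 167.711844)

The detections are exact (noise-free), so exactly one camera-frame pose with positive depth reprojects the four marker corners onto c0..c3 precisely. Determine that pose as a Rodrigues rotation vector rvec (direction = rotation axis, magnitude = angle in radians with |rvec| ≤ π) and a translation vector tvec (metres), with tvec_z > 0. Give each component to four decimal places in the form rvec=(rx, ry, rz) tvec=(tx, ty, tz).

Intrinsics K: fx=418.1, fy=710.7, cx=327.5, cy=222.0
Marker side s = 0.184 m; corners in marker frame (Z=0):
  M0 = (-0.0920, +0.0920, 0)
  M1 = (+0.0920, +0.0920, 0)
  M2 = (+0.0920, -0.0920, 0)
  M3 = (-0.0920, -0.0920, 0)
Detected image corners:
  c0 = (267.158368, 404.547787) px
  c1 = (407.666288, 410.017250) px
  c2 = (391.281405, 140.394671) px
  c3 = (245.970669, 167.711844) px
Planar DLT: solve 8×8 A·h = b for H (H[2,2]=1):
  H  [+549.40889 +192.67566 +323.70744]
  H  [-251.30939 +1447.36532 +284.20257]
  H  [-0.69186 +0.27360 +1.00000]
B = K⁻¹H; ‖b₁‖=1.985525, ‖b₂‖=1.985525; λ = 2/(‖b₁‖+‖b₂‖) = 0.503645, sign → tz>0 ⇒ λ=+0.503645
r₁ = λ·B[:,0] = (+0.93477,-0.06925,-0.34845); r₂ = λ·B[:,1] = (+0.12416,+0.98265,+0.13780)
r₃ = r₁×r₂ = (+0.33286,-0.17207,+0.92714); SVD([r₁ r₂ r₃]) → R = UVᵀ:
  R  [+0.93477 +0.12416 +0.33286]
  R  [-0.06925 +0.98265 -0.17207]
  R  [-0.34845 +0.13780 +0.92714]
t = (-0.00457, +0.04408, +0.50365) m
tr R = 2.844555; θ = arccos((tr R − 1)/2) = 0.396865 rad = 22.739°
axis k = ((R−Rᵀ)₃₂, (R−Rᵀ)₁₃, (R−Rᵀ)₂₁) / (2 sinθ) = (+0.400835, +0.881327, -0.250187)
rvec = θ·k = (+0.159077, +0.349768, -0.099290)

rvec=(0.1591, 0.3498, -0.0993) tvec=(-0.0046, 0.0441, 0.5036)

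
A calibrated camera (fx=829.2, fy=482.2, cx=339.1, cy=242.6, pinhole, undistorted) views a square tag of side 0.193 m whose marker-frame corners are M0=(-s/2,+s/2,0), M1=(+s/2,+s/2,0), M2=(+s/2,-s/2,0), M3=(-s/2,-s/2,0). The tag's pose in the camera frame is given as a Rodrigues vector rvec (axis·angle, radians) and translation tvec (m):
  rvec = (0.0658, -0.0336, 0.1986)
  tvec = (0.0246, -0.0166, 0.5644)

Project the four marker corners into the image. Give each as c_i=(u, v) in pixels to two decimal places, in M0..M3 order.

c0=(208.72, 292.72) c1=(483.53, 323.81) c2=(543.03, 163.63) c3=(263.11, 129.64)

Intrinsics K: fx=829.2, fy=482.2, cx=339.1, cy=242.6
Marker side s = 0.193 m; corners in marker frame (Z=0):
  M0 = (-0.0965, +0.0965, 0)
  M1 = (+0.0965, +0.0965, 0)
  M2 = (+0.0965, -0.0965, 0)
  M3 = (-0.0965, -0.0965, 0)
rvec = (0.0658, -0.0336, 0.1986), |rvec| = θ = 0.21190 rad = 12.141°
Rodrigues: sinθ=0.21032, 1−cosθ=0.02237; R = I + sinθ·[k]× + (1−cosθ)·[k]×²:
    [+0.97979 -0.19822 -0.02684]
    [+0.19602 +0.97820 -0.06863]
    [+0.03986 +0.06198 +0.99728]
t = (0.0246, -0.0166, 0.5644) m
M0: Pc = R·M0+t = (-0.08908, +0.05888, +0.56654); u = 829.2·(-0.08908)/0.56654 + 339.1 = 208.7227, v = 482.2·(+0.05888)/0.56654 + 242.6 = 292.7154
M1: Pc = R·M1+t = (+0.10002, +0.09671, +0.57423); u = 829.2·(+0.10002)/0.57423 + 339.1 = 483.5339, v = 482.2·(+0.09671)/0.57423 + 242.6 = 323.8121
M2: Pc = R·M2+t = (+0.13828, -0.09208, +0.56226); u = 829.2·(+0.13828)/0.56226 + 339.1 = 543.0252, v = 482.2·(-0.09208)/0.56226 + 242.6 = 163.6316
M3: Pc = R·M3+t = (-0.05082, -0.12991, +0.55457); u = 829.2·(-0.05082)/0.55457 + 339.1 = 263.1111, v = 482.2·(-0.12991)/0.55457 + 242.6 = 129.6421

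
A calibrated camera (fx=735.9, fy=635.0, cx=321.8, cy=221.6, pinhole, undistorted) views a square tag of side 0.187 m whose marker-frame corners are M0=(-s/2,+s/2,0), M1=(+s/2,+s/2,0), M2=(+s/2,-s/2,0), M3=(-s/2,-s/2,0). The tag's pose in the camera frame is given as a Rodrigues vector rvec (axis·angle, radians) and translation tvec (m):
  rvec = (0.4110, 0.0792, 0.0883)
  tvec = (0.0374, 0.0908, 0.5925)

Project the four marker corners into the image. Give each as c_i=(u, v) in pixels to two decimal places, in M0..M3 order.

Intrinsics K: fx=735.9, fy=635.0, cx=321.8, cy=221.6
Marker side s = 0.187 m; corners in marker frame (Z=0):
  M0 = (-0.0935, +0.0935, 0)
  M1 = (+0.0935, +0.0935, 0)
  M2 = (+0.0935, -0.0935, 0)
  M3 = (-0.0935, -0.0935, 0)
rvec = (0.4110, 0.0792, 0.0883), |rvec| = θ = 0.42777 rad = 24.510°
Rodrigues: sinθ=0.41485, 1−cosθ=0.09011; R = I + sinθ·[k]× + (1−cosθ)·[k]×²:
    [+0.99307 -0.06960 +0.09468]
    [+0.10166 +0.91298 -0.39514]
    [-0.05894 +0.40202 +0.91373]
t = (0.0374, 0.0908, 0.5925) m
M0: Pc = R·M0+t = (-0.06196, +0.16666, +0.63560); u = 735.9·(-0.06196)/0.63560 + 321.8 = 250.0624, v = 635.0·(+0.16666)/0.63560 + 221.6 = 388.1012
M1: Pc = R·M1+t = (+0.12374, +0.18567, +0.62458); u = 735.9·(+0.12374)/0.62458 + 321.8 = 467.5999, v = 635.0·(+0.18567)/0.62458 + 221.6 = 410.3669
M2: Pc = R·M2+t = (+0.13676, +0.01494, +0.54940); u = 735.9·(+0.13676)/0.54940 + 321.8 = 504.9847, v = 635.0·(+0.01494)/0.54940 + 221.6 = 238.8696
M3: Pc = R·M3+t = (-0.04894, -0.00407, +0.56042); u = 735.9·(-0.04894)/0.56042 + 321.8 = 257.5302, v = 635.0·(-0.00407)/0.56042 + 221.6 = 216.9896

c0=(250.06, 388.10) c1=(467.60, 410.37) c2=(504.98, 238.87) c3=(257.53, 216.99)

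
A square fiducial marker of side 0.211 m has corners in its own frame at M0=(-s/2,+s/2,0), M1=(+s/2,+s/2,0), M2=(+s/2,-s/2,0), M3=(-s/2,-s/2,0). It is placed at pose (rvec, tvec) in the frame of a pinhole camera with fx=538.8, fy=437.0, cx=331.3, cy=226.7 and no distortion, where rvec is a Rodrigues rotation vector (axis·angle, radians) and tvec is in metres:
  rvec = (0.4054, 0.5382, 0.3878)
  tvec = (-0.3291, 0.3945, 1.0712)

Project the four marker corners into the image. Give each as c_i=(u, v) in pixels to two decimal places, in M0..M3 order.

c0=(128.25, 390.58) c1=(195.39, 442.61) c2=(210.36, 384.14) c3=(135.82, 332.08)

Intrinsics K: fx=538.8, fy=437.0, cx=331.3, cy=226.7
Marker side s = 0.211 m; corners in marker frame (Z=0):
  M0 = (-0.1055, +0.1055, 0)
  M1 = (+0.1055, +0.1055, 0)
  M2 = (+0.1055, -0.1055, 0)
  M3 = (-0.1055, -0.1055, 0)
rvec = (0.4054, 0.5382, 0.3878), |rvec| = θ = 0.77743 rad = 44.543°
Rodrigues: sinθ=0.70145, 1−cosθ=0.28728; R = I + sinθ·[k]× + (1−cosθ)·[k]×²:
    [+0.79084 -0.24619 +0.56033]
    [+0.45361 +0.85040 -0.26657]
    [-0.41087 +0.46499 +0.78420]
t = (-0.3291, 0.3945, 1.0712) m
M0: Pc = R·M0+t = (-0.43851, +0.43636, +1.16360); u = 538.8·(-0.43851)/1.16360 + 331.3 = 128.2520, v = 437.0·(+0.43636)/1.16360 + 226.7 = 390.5789
M1: Pc = R·M1+t = (-0.27164, +0.53207, +1.07691); u = 538.8·(-0.27164)/1.07691 + 331.3 = 195.3929, v = 437.0·(+0.53207)/1.07691 + 226.7 = 442.6104
M2: Pc = R·M2+t = (-0.21969, +0.35264, +0.97880); u = 538.8·(-0.21969)/0.97880 + 331.3 = 210.3649, v = 437.0·(+0.35264)/0.97880 + 226.7 = 384.1413
M3: Pc = R·M3+t = (-0.38656, +0.25693, +1.06549); u = 538.8·(-0.38656)/1.06549 + 331.3 = 135.8234, v = 437.0·(+0.25693)/1.06549 + 226.7 = 332.0760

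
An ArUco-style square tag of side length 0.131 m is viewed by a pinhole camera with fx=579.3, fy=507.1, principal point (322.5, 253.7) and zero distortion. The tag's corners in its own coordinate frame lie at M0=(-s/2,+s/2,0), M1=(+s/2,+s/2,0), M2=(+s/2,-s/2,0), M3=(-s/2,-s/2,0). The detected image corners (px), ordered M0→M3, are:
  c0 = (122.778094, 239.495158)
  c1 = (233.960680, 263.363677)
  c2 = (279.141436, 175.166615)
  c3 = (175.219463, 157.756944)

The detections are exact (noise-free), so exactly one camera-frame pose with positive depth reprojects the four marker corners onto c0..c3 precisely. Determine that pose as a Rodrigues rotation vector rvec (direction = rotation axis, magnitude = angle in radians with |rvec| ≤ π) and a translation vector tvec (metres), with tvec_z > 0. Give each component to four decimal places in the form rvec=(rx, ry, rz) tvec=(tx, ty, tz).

Intrinsics K: fx=579.3, fy=507.1, cx=322.5, cy=253.7
Marker side s = 0.131 m; corners in marker frame (Z=0):
  M0 = (-0.0655, +0.0655, 0)
  M1 = (+0.0655, +0.0655, 0)
  M2 = (+0.0655, -0.0655, 0)
  M3 = (-0.0655, -0.0655, 0)
Detected image corners:
  c0 = (122.778094, 239.495158) px
  c1 = (233.960680, 263.363677) px
  c2 = (279.141436, 175.166615) px
  c3 = (175.219463, 157.756944) px
Planar DLT: solve 8×8 A·h = b for H (H[2,2]=1):
  H  [+736.61787 -515.56513 +202.45225]
  H  [+70.76963 +501.40064 +206.71687]
  H  [-0.40991 -0.70136 +1.00000]
B = K⁻¹H; ‖b₁‖=1.592509, ‖b₂‖=1.592509; λ = 2/(‖b₁‖+‖b₂‖) = 0.627940, sign → tz>0 ⇒ λ=+0.627940
r₁ = λ·B[:,0] = (+0.94176,+0.21641,-0.25740); r₂ = λ·B[:,1] = (-0.31367,+0.84122,-0.44041)
r₃ = r₁×r₂ = (+0.12122,+0.49550,+0.86011); SVD([r₁ r₂ r₃]) → R = UVᵀ:
  R  [+0.94176 -0.31367 +0.12122]
  R  [+0.21641 +0.84122 +0.49550]
  R  [-0.25740 -0.44041 +0.86011]
t = (-0.13013, -0.05818, +0.62794) m
tr R = 2.643087; θ = arccos((tr R − 1)/2) = 0.606683 rad = 34.760°
axis k = ((R−Rᵀ)₃₂, (R−Rᵀ)₁₃, (R−Rᵀ)₂₁) / (2 sinθ) = (-0.820764, +0.332034, +0.464866)
rvec = θ·k = (-0.497944, +0.201439, +0.282027)

rvec=(-0.4979, 0.2014, 0.2820) tvec=(-0.1301, -0.0582, 0.6279)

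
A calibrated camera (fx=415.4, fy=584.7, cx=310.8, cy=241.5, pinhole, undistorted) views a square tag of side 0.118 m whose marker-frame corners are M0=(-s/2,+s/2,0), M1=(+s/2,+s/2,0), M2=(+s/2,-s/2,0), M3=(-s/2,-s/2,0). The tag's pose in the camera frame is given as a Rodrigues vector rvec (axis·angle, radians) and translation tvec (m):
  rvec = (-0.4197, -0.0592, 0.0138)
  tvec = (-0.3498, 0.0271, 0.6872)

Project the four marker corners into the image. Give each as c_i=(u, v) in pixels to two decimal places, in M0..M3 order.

Intrinsics K: fx=415.4, fy=584.7, cx=310.8, cy=241.5
Marker side s = 0.118 m; corners in marker frame (Z=0):
  M0 = (-0.0590, +0.0590, 0)
  M1 = (+0.0590, +0.0590, 0)
  M2 = (+0.0590, -0.0590, 0)
  M3 = (-0.0590, -0.0590, 0)
rvec = (-0.4197, -0.0592, 0.0138), |rvec| = θ = 0.42408 rad = 24.298°
Rodrigues: sinθ=0.41148, 1−cosθ=0.08858; R = I + sinθ·[k]× + (1−cosθ)·[k]×²:
    [+0.99818 -0.00115 -0.06029]
    [+0.02563 +0.91314 +0.40683]
    [+0.05459 -0.40764 +0.91151]
t = (-0.3498, 0.0271, 0.6872) m
M0: Pc = R·M0+t = (-0.40876, +0.07946, +0.65993); u = 415.4·(-0.40876)/0.65993 + 310.8 = 53.5008, v = 584.7·(+0.07946)/0.65993 + 241.5 = 311.9050
M1: Pc = R·M1+t = (-0.29098, +0.08249, +0.66637); u = 415.4·(-0.29098)/0.66637 + 310.8 = 129.4126, v = 584.7·(+0.08249)/0.66637 + 241.5 = 313.8779
M2: Pc = R·M2+t = (-0.29084, -0.02526, +0.71447); u = 415.4·(-0.29084)/0.71447 + 310.8 = 141.7033, v = 584.7·(-0.02526)/0.71447 + 241.5 = 220.8252
M3: Pc = R·M3+t = (-0.40862, -0.02829, +0.70803); u = 415.4·(-0.40862)/0.70803 + 310.8 = 71.0605, v = 584.7·(-0.02829)/0.70803 + 241.5 = 218.1398

c0=(53.50, 311.90) c1=(129.41, 313.88) c2=(141.70, 220.83) c3=(71.06, 218.14)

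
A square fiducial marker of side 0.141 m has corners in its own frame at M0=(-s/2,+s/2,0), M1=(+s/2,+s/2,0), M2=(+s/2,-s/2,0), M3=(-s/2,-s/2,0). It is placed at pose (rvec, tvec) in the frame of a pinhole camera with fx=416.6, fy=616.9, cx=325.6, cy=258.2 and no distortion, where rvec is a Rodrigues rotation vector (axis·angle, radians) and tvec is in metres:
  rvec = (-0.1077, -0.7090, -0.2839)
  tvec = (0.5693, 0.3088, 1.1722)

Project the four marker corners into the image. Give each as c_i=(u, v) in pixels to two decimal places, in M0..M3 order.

Intrinsics K: fx=416.6, fy=616.9, cx=325.6, cy=258.2
Marker side s = 0.141 m; corners in marker frame (Z=0):
  M0 = (-0.0705, +0.0705, 0)
  M1 = (+0.0705, +0.0705, 0)
  M2 = (+0.0705, -0.0705, 0)
  M3 = (-0.0705, -0.0705, 0)
rvec = (-0.1077, -0.7090, -0.2839), |rvec| = θ = 0.77128 rad = 44.191°
Rodrigues: sinθ=0.69706, 1−cosθ=0.28298; R = I + sinθ·[k]× + (1−cosθ)·[k]×²:
    [+0.72253 +0.29290 -0.62622]
    [-0.22025 +0.95614 +0.19309]
    [+0.65531 -0.00158 +0.75536]
t = (0.5693, 0.3088, 1.1722) m
M0: Pc = R·M0+t = (+0.53901, +0.39174, +1.12589); u = 416.6·(+0.53901)/1.12589 + 325.6 = 525.0442, v = 616.9·(+0.39174)/1.12589 + 258.2 = 472.8409
M1: Pc = R·M1+t = (+0.64089, +0.36068, +1.21829); u = 416.6·(+0.64089)/1.21829 + 325.6 = 544.7551, v = 616.9·(+0.36068)/1.21829 + 258.2 = 440.8363
M2: Pc = R·M2+t = (+0.59959, +0.22586, +1.21851); u = 416.6·(+0.59959)/1.21851 + 325.6 = 530.5951, v = 616.9·(+0.22586)/1.21851 + 258.2 = 372.5491
M3: Pc = R·M3+t = (+0.49771, +0.25692, +1.12611); u = 416.6·(+0.49771)/1.12611 + 325.6 = 509.7262, v = 616.9·(+0.25692)/1.12611 + 258.2 = 398.9443

c0=(525.04, 472.84) c1=(544.76, 440.84) c2=(530.60, 372.55) c3=(509.73, 398.94)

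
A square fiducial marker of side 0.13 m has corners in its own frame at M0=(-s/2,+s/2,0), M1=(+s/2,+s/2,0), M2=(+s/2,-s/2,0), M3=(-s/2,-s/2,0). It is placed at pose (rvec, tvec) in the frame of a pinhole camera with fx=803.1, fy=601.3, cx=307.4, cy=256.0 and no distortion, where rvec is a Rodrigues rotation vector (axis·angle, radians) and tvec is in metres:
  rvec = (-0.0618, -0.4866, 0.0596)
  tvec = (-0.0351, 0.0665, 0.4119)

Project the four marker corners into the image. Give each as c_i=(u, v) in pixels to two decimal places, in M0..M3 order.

c0=(104.52, 457.97) c1=(343.18, 442.90) c2=(352.34, 264.63) c3=(121.01, 251.42)

Intrinsics K: fx=803.1, fy=601.3, cx=307.4, cy=256.0
Marker side s = 0.13 m; corners in marker frame (Z=0):
  M0 = (-0.0650, +0.0650, 0)
  M1 = (+0.0650, +0.0650, 0)
  M2 = (+0.0650, -0.0650, 0)
  M3 = (-0.0650, -0.0650, 0)
rvec = (-0.0618, -0.4866, 0.0596), |rvec| = θ = 0.49412 rad = 28.311°
Rodrigues: sinθ=0.47425, 1−cosθ=0.11961; R = I + sinθ·[k]× + (1−cosθ)·[k]×²:
    [+0.88226 -0.04247 -0.46884]
    [+0.07194 +0.99639 +0.04511]
    [+0.46524 -0.07352 +0.88213]
t = (-0.0351, 0.0665, 0.4119) m
M0: Pc = R·M0+t = (-0.09521, +0.12659, +0.37688); u = 803.1·(-0.09521)/0.37688 + 307.4 = 104.5211, v = 601.3·(+0.12659)/0.37688 + 256.0 = 457.9690
M1: Pc = R·M1+t = (+0.01949, +0.13594, +0.43736); u = 803.1·(+0.01949)/0.43736 + 307.4 = 343.1813, v = 601.3·(+0.13594)/0.43736 + 256.0 = 442.8968
M2: Pc = R·M2+t = (+0.02501, +0.00641, +0.44692); u = 803.1·(+0.02501)/0.44692 + 307.4 = 352.3377, v = 601.3·(+0.00641)/0.44692 + 256.0 = 264.6251
M3: Pc = R·M3+t = (-0.08969, -0.00294, +0.38644); u = 803.1·(-0.08969)/0.38644 + 307.4 = 121.0135, v = 601.3·(-0.00294)/0.38644 + 256.0 = 251.4236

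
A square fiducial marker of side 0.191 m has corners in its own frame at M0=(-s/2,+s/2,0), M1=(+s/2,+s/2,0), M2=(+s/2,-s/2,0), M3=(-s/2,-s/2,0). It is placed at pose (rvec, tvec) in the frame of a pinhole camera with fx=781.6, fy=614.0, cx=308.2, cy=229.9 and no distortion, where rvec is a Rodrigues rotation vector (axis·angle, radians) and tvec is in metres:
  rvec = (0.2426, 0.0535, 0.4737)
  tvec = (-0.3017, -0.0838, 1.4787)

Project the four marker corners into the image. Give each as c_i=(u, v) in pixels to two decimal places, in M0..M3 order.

c0=(84.82, 211.41) c1=(173.31, 247.15) c2=(214.64, 178.29) c3=(123.35, 141.36)

Intrinsics K: fx=781.6, fy=614.0, cx=308.2, cy=229.9
Marker side s = 0.191 m; corners in marker frame (Z=0):
  M0 = (-0.0955, +0.0955, 0)
  M1 = (+0.0955, +0.0955, 0)
  M2 = (+0.0955, -0.0955, 0)
  M3 = (-0.0955, -0.0955, 0)
rvec = (0.2426, 0.0535, 0.4737), |rvec| = θ = 0.53489 rad = 30.647°
Rodrigues: sinθ=0.50975, 1−cosθ=0.13968; R = I + sinθ·[k]× + (1−cosθ)·[k]×²:
    [+0.88906 -0.44510 +0.10709]
    [+0.45777 +0.86172 -0.21882]
    [+0.00512 +0.24357 +0.96987]
t = (-0.3017, -0.0838, 1.4787) m
M0: Pc = R·M0+t = (-0.42911, -0.04522, +1.50147); u = 781.6·(-0.42911)/1.50147 + 308.2 = 84.8235, v = 614.0·(-0.04522)/1.50147 + 229.9 = 211.4071
M1: Pc = R·M1+t = (-0.25930, +0.04221, +1.50245); u = 781.6·(-0.25930)/1.50245 + 308.2 = 173.3068, v = 614.0·(+0.04221)/1.50245 + 229.9 = 247.1503
M2: Pc = R·M2+t = (-0.17429, -0.12238, +1.45593); u = 781.6·(-0.17429)/1.45593 + 308.2 = 214.6351, v = 614.0·(-0.12238)/1.45593 + 229.9 = 178.2905
M3: Pc = R·M3+t = (-0.34410, -0.20981, +1.45495); u = 781.6·(-0.34410)/1.45495 + 308.2 = 123.3503, v = 614.0·(-0.20981)/1.45495 + 229.9 = 141.3580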